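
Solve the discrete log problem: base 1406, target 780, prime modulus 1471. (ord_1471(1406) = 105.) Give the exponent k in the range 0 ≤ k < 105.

14

Successive powers of 1406 modulo 1471:
  1406^0=1  1406^1=1406  1406^2=1283  1406^3=452  1406^4=40  1406^5=342
  1406^6=1306  1406^7=428  1406^8=129  1406^9=441  1406^10=755  1406^11=939
  1406^12=747  1406^13=1459  1406^14=780
So 1406^14 ≡ 780 (mod 1471), giving k = 14.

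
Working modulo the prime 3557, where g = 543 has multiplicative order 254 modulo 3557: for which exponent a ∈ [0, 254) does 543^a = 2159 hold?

19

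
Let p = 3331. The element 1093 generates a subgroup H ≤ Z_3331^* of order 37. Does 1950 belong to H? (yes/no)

no

1950 ∈ ⟨1093⟩ iff 1950^37 ≡ 1 (mod 3331), since |⟨1093⟩| = 37.
1950^37 mod 3331 = 1071.
Since 1071 ≠ 1, 1950 does not lie in the subgroup.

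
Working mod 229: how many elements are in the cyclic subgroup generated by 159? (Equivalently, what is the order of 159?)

57

The order of 159 must divide p − 1 = 228 = 2^2 · 3 · 19.
Divisors: 1, 2, 3, 4, 6, 12, 19, 38, 57, 76, 114, 228.
Check each in increasing order: 159^1 ≡ 159;  159^2 ≡ 91;  159^3 ≡ 42;  159^4 ≡ 37;  159^6 ≡ 161;  159^12 ≡ 44;  159^19 ≡ 134;  159^38 ≡ 94;  159^57 ≡ 1.
Smallest exponent giving 1 is 57.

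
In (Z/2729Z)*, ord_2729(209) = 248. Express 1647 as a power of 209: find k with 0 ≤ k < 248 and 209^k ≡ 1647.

63

Baby-step giant-step with m = ceil(sqrt(248)) = 16.
Baby table (209^j mod 2729 for j=0..15):
  0:1  1:209  2:17  3:824  4:289  5:363  6:2184  7:713
  8:1651  9:1205  10:777  11:1382  12:2293  13:1662  14:775  15:964
Giant step factor: 209^(-16) ≡ 2549 (mod 2729).
Scan 1647·2549^i mod 2729 for i = 0, 1, …:
  i=0: 1647   i=1: 1001   i=2: 2663   i=3: 964
Match at i=3, j=15: k = 3·16 + 15 = 63.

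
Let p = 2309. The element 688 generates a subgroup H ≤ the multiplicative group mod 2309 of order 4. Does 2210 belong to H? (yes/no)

⟨688⟩ has order 4; its elements mod 2309 are {1, 688, 1621, 2308}.
2210 is not in this set.

no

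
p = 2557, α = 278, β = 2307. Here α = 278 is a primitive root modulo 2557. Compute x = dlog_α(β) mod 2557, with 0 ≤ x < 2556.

76

Baby-step giant-step with m = ceil(sqrt(2556)) = 51.
Baby table (278^j mod 2557 for j=0..50):
  0:1  1:278  2:574  3:1038  4:2180  5:31  6:947  7:2452
  8:1494  9:1098  10:961  11:1230  12:1859  13:288  14:797  15:1664
  16:2332  17:1375  18:1257  19:1694  20:444  21:696  22:1713  23:612
  24:1374  25:979  26:1120  27:1963  28:1073  29:1682  30:2222  31:1479
  32:2042  33:22  34:1002  35:2400  36:2380  37:1934  38:682  39:378
  40:247  41:2184  42:1143  43:686  44:1490  45:2543  46:1222  47:2192
  48:810  49:164  50:2123
Giant step factor: 278^(-51) ≡ 2011 (mod 2557).
Scan 2307·2011^i mod 2557 for i = 0, 1, …:
  i=0: 2307   i=1: 979
Match at i=1, j=25: x = 1·51 + 25 = 76.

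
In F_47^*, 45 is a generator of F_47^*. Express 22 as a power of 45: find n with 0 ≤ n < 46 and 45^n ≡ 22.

41

Baby-step giant-step with m = ceil(sqrt(46)) = 7.
Baby table (45^j mod 47 for j=0..6):
  0:1  1:45  2:4  3:39  4:16  5:15  6:17
Giant step factor: 45^(-7) ≡ 29 (mod 47).
Scan 22·29^i mod 47 for i = 0, 1, …:
  i=0: 22   i=1: 27   i=2: 31   i=3: 6
  i=4: 33   i=5: 17
Match at i=5, j=6: n = 5·7 + 6 = 41.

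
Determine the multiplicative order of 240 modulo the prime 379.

126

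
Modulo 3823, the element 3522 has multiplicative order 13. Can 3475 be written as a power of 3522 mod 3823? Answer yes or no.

⟨3522⟩ has order 13; its elements mod 3823 are {1, 93, 114, 560, 1003, 1527, 2043, 2381, 2591, 2672, 2956, 3475, 3522}.
3475 is in this set.

yes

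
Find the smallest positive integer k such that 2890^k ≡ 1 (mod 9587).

The order of 2890 must divide p − 1 = 9586 = 2 · 4793.
Divisors: 1, 2, 4793, 9586.
Check each in increasing order: 2890^1 ≡ 2890;  2890^2 ≡ 1823;  2890^4793 ≡ 1.
Smallest exponent giving 1 is 4793.

4793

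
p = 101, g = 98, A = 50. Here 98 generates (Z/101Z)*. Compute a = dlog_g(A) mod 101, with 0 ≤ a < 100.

71

Baby-step giant-step with m = ceil(sqrt(100)) = 10.
Baby table (98^j mod 101 for j=0..9):
  0:1  1:98  2:9  3:74  4:81  5:60  6:22  7:35
  8:97  9:12
Giant step factor: 98^(-10) ≡ 14 (mod 101).
Scan 50·14^i mod 101 for i = 0, 1, …:
  i=0: 50   i=1: 94   i=2: 3   i=3: 42
  i=4: 83   i=5: 51   i=6: 7   i=7: 98
Match at i=7, j=1: a = 7·10 + 1 = 71.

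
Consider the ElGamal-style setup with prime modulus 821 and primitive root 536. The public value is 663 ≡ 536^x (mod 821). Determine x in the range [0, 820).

Baby-step giant-step with m = ceil(sqrt(820)) = 29.
Baby table (536^j mod 821 for j=0..28):
  0:1  1:536  2:767  3:612  4:453  5:613  6:168  7:559
  8:780  9:191  10:572  11:359  12:310  13:318  14:501  15:69
  16:39  17:379  18:357  19:59  20:426  21:98  22:805  23:455
  24:43  25:60  26:141  27:44  28:596
Giant step factor: 536^(-29) ≡ 151 (mod 821).
Scan 663·151^i mod 821 for i = 0, 1, …:
  i=0: 663   i=1: 772   i=2: 811   i=3: 132
  i=4: 228   i=5: 767
Match at i=5, j=2: x = 5·29 + 2 = 147.

147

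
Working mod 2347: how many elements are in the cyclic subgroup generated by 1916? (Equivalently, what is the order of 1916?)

391

The order of 1916 must divide p − 1 = 2346 = 2 · 3 · 17 · 23.
Divisors: 1, 2, 3, 6, 17, 23, 34, 46, 51, 69, 102, 138, 391, 782, 1173, 2346.
Check each in increasing order: 1916^1 ≡ 1916;  1916^2 ≡ 348;  1916^3 ≡ 220;  1916^6 ≡ 1460;  1916^17 ≡ 169;  1916^23 ≡ 305;  1916^34 ≡ 397;  1916^46 ≡ 1492;  1916^51 ≡ 1377;  1916^69 ≡ 2089;  1916^102 ≡ 2100;  1916^138 ≡ 848;  1916^391 ≡ 1.
Smallest exponent giving 1 is 391.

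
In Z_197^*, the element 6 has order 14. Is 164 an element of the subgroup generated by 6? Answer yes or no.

yes

⟨6⟩ has order 14; its elements mod 197 are {1, 6, 19, 33, 36, 83, 93, 104, 114, 161, 164, 178, 191, 196}.
164 is in this set.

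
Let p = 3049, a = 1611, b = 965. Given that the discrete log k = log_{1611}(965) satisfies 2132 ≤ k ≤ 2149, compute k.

Compute 1611^2132 mod 3049 = 163, then multiply by 1611 repeatedly:
  1611^2132=163  1611^2133=379  1611^2134=769  1611^2135=965
Found 965 at exponent 2135.

2135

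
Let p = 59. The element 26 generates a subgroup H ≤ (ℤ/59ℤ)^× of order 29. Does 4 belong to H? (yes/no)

4 ∈ ⟨26⟩ iff 4^29 ≡ 1 (mod 59), since |⟨26⟩| = 29.
4^29 mod 59 = 1.
Since 1 = 1, 4 lies in the subgroup.

yes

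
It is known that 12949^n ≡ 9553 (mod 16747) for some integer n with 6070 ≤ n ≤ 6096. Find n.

6075

Compute 12949^6070 mod 16747 = 15953, then multiply by 12949 repeatedly:
  12949^6070=15953  12949^6071=1152  12949^6072=12418  12949^6073=12735  12949^6074=14553
  12949^6075=9553
Found 9553 at exponent 6075.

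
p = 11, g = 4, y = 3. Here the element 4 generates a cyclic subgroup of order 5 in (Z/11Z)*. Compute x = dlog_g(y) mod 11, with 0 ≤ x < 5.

Successive powers of 4 modulo 11:
  4^0=1  4^1=4  4^2=5  4^3=9  4^4=3
So 4^4 ≡ 3 (mod 11), giving x = 4.

4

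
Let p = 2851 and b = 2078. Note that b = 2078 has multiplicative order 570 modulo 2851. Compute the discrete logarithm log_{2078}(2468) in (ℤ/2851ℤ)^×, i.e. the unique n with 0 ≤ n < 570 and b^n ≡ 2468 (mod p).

Baby-step giant-step with m = ceil(sqrt(570)) = 24.
Baby table (2078^j mod 2851 for j=0..23):
  0:1  1:2078  2:1670  3:593  4:622  5:1013  6:976  7:1067
  8:1999  9:15  10:2660  11:2242  12:342  13:777  14:940  15:385
  16:1750  17:1475  18:225  19:2837  20:2269  21:2279  22:251  23:2696
Giant step factor: 2078^(-24) ≡ 703 (mod 2851).
Scan 2468·703^i mod 2851 for i = 0, 1, …:
  i=0: 2468   i=1: 1596   i=2: 1545   i=3: 2755
  i=4: 936   i=5: 2278   i=6: 2023   i=7: 2371
  i=8: 1829   i=9: 2837
Match at i=9, j=19: n = 9·24 + 19 = 235.

235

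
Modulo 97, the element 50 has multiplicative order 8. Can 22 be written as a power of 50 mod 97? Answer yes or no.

yes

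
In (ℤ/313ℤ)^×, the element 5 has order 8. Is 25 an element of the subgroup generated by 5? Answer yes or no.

⟨5⟩ has order 8; its elements mod 313 are {1, 5, 25, 125, 188, 288, 308, 312}.
25 is in this set.

yes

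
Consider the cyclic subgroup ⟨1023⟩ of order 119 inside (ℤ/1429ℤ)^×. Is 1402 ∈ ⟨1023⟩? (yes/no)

yes

1402 ∈ ⟨1023⟩ iff 1402^119 ≡ 1 (mod 1429), since |⟨1023⟩| = 119.
1402^119 mod 1429 = 1.
Since 1 = 1, 1402 lies in the subgroup.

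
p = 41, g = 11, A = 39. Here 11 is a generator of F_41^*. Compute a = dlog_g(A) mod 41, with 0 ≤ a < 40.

Successive powers of 11 modulo 41:
  11^0=1  11^1=11  11^2=39
So 11^2 ≡ 39 (mod 41), giving a = 2.

2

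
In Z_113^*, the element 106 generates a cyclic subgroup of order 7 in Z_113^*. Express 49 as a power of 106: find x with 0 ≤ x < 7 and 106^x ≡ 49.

2

Successive powers of 106 modulo 113:
  106^0=1  106^1=106  106^2=49
So 106^2 ≡ 49 (mod 113), giving x = 2.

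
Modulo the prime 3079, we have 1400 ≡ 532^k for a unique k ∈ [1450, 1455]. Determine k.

1454

Compute 532^1450 mod 3079 = 2530, then multiply by 532 repeatedly:
  532^1450=2530  532^1451=437  532^1452=1559  532^1453=1137  532^1454=1400
Found 1400 at exponent 1454.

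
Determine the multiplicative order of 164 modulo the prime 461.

The order of 164 must divide p − 1 = 460 = 2^2 · 5 · 23.
Divisors: 1, 2, 4, 5, 10, 20, 23, 46, 92, 115, 230, 460.
Check each in increasing order: 164^1 ≡ 164;  164^2 ≡ 158;  164^4 ≡ 70;  164^5 ≡ 416;  164^10 ≡ 181;  164^20 ≡ 30;  164^23 ≡ 114;  164^46 ≡ 88;  164^92 ≡ 368;  164^115 ≡ 1.
Smallest exponent giving 1 is 115.

115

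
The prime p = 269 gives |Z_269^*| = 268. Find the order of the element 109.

268

The order of 109 must divide p − 1 = 268 = 2^2 · 67.
Divisors: 1, 2, 4, 67, 134, 268.
Check each in increasing order: 109^1 ≡ 109;  109^2 ≡ 45;  109^4 ≡ 142;  109^67 ≡ 82;  109^134 ≡ 268;  109^268 ≡ 1.
Smallest exponent giving 1 is 268.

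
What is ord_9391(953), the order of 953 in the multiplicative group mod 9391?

3130

The order of 953 must divide p − 1 = 9390 = 2 · 3 · 5 · 313.
Divisors: 1, 2, 3, 5, 6, 10, 15, 30, 313, 626, 939, 1565, 1878, 3130, 4695, 9390.
Check each in increasing order: 953^1 ≡ 953;  953^2 ≡ 6673;  953^3 ≡ 1662;  953^5 ≡ 9146;  953^6 ≡ 1290;  953^10 ≡ 3679;  953^15 ≡ 181;  953^30 ≡ 4588;  953^313 ≡ 1882;  953^626 ≡ 1517;  953^939 ≡ 130;  953^1565 ≡ 9390;  953^1878 ≡ 7509;  953^3130 ≡ 1.
Smallest exponent giving 1 is 3130.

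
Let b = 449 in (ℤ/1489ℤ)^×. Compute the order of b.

496

The order of 449 must divide p − 1 = 1488 = 2^4 · 3 · 31.
Divisors: 1, 2, 3, 4, 6, 8, 12, 16, 24, 31, 48, 62, 93, 124, 186, 248, 372, 496, 744, 1488.
Check each in increasing order: 449^1 ≡ 449;  449^2 ≡ 586;  449^3 ≡ 1050;  449^4 ≡ 926;  449^6 ≡ 640;  449^8 ≡ 1301;  449^12 ≡ 125;  449^16 ≡ 1097;  449^24 ≡ 735;  449^31 ≡ 906;  449^48 ≡ 1207;  449^62 ≡ 397;  449^93 ≡ 833;  449^124 ≡ 1264;  449^186 ≡ 15;  449^248 ≡ 1488;  449^372 ≡ 225;  449^496 ≡ 1.
Smallest exponent giving 1 is 496.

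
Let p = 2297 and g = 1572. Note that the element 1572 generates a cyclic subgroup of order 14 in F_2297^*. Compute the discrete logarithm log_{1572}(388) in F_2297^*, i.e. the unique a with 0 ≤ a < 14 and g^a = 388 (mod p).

9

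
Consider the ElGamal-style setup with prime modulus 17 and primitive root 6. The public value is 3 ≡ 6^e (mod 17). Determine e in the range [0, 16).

Successive powers of 6 modulo 17:
  6^0=1  6^1=6  6^2=2  6^3=12  6^4=4  6^5=7
  6^6=8  6^7=14  6^8=16  6^9=11  6^10=15  6^11=5
  6^12=13  6^13=10  6^14=9  6^15=3
So 6^15 ≡ 3 (mod 17), giving e = 15.

15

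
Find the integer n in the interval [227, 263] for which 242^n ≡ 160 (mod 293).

246

Compute 242^227 mod 293 = 275, then multiply by 242 repeatedly:
  242^227=275  242^228=39  242^229=62  242^230=61  242^231=112
  242^232=148  242^233=70  242^234=239  242^235=117  242^236=186
  242^237=183  242^238=43  242^239=151  242^240=210  242^241=131
  242^242=58  242^243=265  242^244=256  242^245=129  242^246=160
Found 160 at exponent 246.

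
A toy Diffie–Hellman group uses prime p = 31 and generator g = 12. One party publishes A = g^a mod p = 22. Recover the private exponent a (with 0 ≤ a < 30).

23

Successive powers of 12 modulo 31:
  12^0=1  12^1=12  12^2=20  12^3=23  12^4=28  12^5=26
  12^6=2  12^7=24  12^8=9  12^9=15  12^10=25  12^11=21
  12^12=4  12^13=17  12^14=18  12^15=30  12^16=19  12^17=11
  12^18=8  12^19=3  12^20=5  12^21=29  12^22=7  12^23=22
So 12^23 ≡ 22 (mod 31), giving a = 23.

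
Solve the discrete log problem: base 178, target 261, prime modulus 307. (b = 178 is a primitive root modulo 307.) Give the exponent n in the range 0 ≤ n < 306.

221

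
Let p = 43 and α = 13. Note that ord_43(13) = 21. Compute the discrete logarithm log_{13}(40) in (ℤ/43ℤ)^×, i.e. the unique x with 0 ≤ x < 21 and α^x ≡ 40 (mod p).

2

Successive powers of 13 modulo 43:
  13^0=1  13^1=13  13^2=40
So 13^2 ≡ 40 (mod 43), giving x = 2.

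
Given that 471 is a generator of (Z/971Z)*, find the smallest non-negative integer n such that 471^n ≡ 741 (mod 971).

838

Baby-step giant-step with m = ceil(sqrt(970)) = 32.
Baby table (471^j mod 971 for j=0..31):
  0:1  1:471  2:453  3:714  4:328  5:99  6:21  7:181
  8:774  9:429  10:91  11:137  12:441  13:888  14:718  15:270
  16:940  17:935  18:522  19:199  20:513  21:815  22:320  23:215
  24:281  25:295  26:92  27:608  28:894  29:631  30:75  31:369
Giant step factor: 471^(-32) ≡ 97 (mod 971).
Scan 741·97^i mod 971 for i = 0, 1, …:
  i=0: 741   i=1: 23   i=2: 289   i=3: 845
  i=4: 401   i=5: 57   i=6: 674   i=7: 321
  i=8: 65   i=9: 479     …   i=25: 761
  i=26: 21
Match at i=26, j=6: n = 26·32 + 6 = 838.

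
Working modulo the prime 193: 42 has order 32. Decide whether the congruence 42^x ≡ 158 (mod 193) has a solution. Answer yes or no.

no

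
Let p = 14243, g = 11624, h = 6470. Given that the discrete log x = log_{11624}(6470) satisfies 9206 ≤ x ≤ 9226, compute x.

Compute 11624^9206 mod 14243 = 5909, then multiply by 11624 repeatedly:
  11624^9206=5909  11624^9207=6470
Found 6470 at exponent 9207.

9207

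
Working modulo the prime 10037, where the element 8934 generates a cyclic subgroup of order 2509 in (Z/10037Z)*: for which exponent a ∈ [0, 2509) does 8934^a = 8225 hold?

Baby-step giant-step with m = ceil(sqrt(2509)) = 51.
Baby table (8934^j mod 10037 for j=0..50):
  0:1  1:8934  2:2132  3:7099  4:8700  5:9309  6:24  7:3639
  8:983  9:9784  10:8060  11:2602  12:576  13:7040  14:3518  15:3965
  16:2737  17:2226  18:3787  19:8368  20:4136  21:4827  22:5466  23:3239
  24:555  25:92  26:8931  27:5441  28:703  29:7477  30:3283  31:2208
  32:3567  33:103  34:6835  35:8819  36:8533  37:2807  38:5312  39:2472
  40:3448  41:879  42:4052  43:7146  44:7044  45:9143  46:2456  47:1022
  48:6915  49:875  50:8464
Giant step factor: 8934^(-51) ≡ 6166 (mod 10037).
Scan 8225·6166^i mod 10037 for i = 0, 1, …:
  i=0: 8225   i=1: 8426   i=2: 3204   i=3: 3048
  i=4: 4704   i=5: 7971   i=6: 8034   i=7: 5049
  i=8: 7397   i=9: 1774     …   i=22: 7097
  i=23: 8819
Match at i=23, j=35: a = 23·51 + 35 = 1208.

1208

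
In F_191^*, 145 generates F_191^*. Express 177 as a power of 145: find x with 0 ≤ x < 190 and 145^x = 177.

180

Baby-step giant-step with m = ceil(sqrt(190)) = 14.
Baby table (145^j mod 191 for j=0..13):
  0:1  1:145  2:15  3:74  4:34  5:155  6:128  7:33
  8:10  9:113  10:150  11:167  12:149  13:22
Giant step factor: 145^(-14) ≡ 67 (mod 191).
Scan 177·67^i mod 191 for i = 0, 1, …:
  i=0: 177   i=1: 17   i=2: 184   i=3: 104
  i=4: 92   i=5: 52   i=6: 46   i=7: 26
  i=8: 23   i=9: 13   i=10: 107   i=11: 102
  i=12: 149
Match at i=12, j=12: x = 12·14 + 12 = 180.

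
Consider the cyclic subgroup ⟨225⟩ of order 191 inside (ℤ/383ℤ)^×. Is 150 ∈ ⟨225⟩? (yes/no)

yes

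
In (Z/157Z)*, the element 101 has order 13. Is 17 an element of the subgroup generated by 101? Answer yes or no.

no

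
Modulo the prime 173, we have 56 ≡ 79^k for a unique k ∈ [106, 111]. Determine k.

110

Compute 79^106 mod 173 = 159, then multiply by 79 repeatedly:
  79^106=159  79^107=105  79^108=164  79^109=154  79^110=56
Found 56 at exponent 110.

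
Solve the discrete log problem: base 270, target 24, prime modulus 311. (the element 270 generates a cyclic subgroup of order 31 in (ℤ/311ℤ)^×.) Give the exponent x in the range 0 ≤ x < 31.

6

Successive powers of 270 modulo 311:
  270^0=1  270^1=270  270^2=126  270^3=121  270^4=15  270^5=7
  270^6=24
So 270^6 ≡ 24 (mod 311), giving x = 6.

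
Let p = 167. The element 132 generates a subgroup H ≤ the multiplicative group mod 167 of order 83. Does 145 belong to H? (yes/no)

145 ∈ ⟨132⟩ iff 145^83 ≡ 1 (mod 167), since |⟨132⟩| = 83.
145^83 mod 167 = 166.
Since 166 ≠ 1, 145 does not lie in the subgroup.

no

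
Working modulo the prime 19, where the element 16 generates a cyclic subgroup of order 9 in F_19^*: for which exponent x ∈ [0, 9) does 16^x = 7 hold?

Successive powers of 16 modulo 19:
  16^0=1  16^1=16  16^2=9  16^3=11  16^4=5  16^5=4
  16^6=7
So 16^6 ≡ 7 (mod 19), giving x = 6.

6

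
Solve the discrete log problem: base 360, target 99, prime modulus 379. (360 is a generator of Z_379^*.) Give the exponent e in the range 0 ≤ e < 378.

29

Successive powers of 360 modulo 379:
  360^0=1  360^1=360  360^2=361  360^3=342  360^4=324  360^5=287
  360^6=232  360^7=140  360^8=372  360^9=133  360^10=126  360^11=259
  360^12=6  360^13=265  360^14=271  360^15=157  360^16=49  360^17=206
  360^18=255  360^19=82  360^20=337  360^21=40  360^22=377  360^23=38
  360^24=36  360^25=74  360^26=110  360^27=184  360^28=294  360^29=99
So 360^29 ≡ 99 (mod 379), giving e = 29.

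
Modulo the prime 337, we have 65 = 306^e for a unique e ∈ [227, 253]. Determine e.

245

Compute 306^227 mod 337 = 244, then multiply by 306 repeatedly:
  306^227=244  306^228=187  306^229=269  306^230=86  306^231=30
  306^232=81  306^233=185  306^234=331  306^235=186  306^236=300
  306^237=136  306^238=165  306^239=277  306^240=175  306^241=304
  306^242=12  306^243=302  306^244=74  306^245=65
Found 65 at exponent 245.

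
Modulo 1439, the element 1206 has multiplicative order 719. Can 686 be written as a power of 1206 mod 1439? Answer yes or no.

no

686 ∈ ⟨1206⟩ iff 686^719 ≡ 1 (mod 1439), since |⟨1206⟩| = 719.
686^719 mod 1439 = 1438.
Since 1438 ≠ 1, 686 does not lie in the subgroup.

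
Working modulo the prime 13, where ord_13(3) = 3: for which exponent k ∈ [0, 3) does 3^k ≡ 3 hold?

1

Successive powers of 3 modulo 13:
  3^0=1  3^1=3
So 3^1 ≡ 3 (mod 13), giving k = 1.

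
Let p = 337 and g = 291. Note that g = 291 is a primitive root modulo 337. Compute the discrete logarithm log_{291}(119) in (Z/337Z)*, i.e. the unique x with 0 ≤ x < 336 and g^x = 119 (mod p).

243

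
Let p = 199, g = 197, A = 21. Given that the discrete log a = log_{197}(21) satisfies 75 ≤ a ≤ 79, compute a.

Compute 197^75 mod 199 = 55, then multiply by 197 repeatedly:
  197^75=55  197^76=89  197^77=21
Found 21 at exponent 77.

77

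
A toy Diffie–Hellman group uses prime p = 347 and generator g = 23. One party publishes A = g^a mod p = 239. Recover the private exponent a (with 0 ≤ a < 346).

Baby-step giant-step with m = ceil(sqrt(346)) = 19.
Baby table (23^j mod 347 for j=0..18):
  0:1  1:23  2:182  3:22  4:159  5:187  6:137  7:28
  8:297  9:238  10:269  11:288  12:31  13:19  14:90  15:335
  16:71  17:245  18:83
Giant step factor: 23^(-19) ≡ 2 (mod 347).
Scan 239·2^i mod 347 for i = 0, 1, …:
  i=0: 239   i=1: 131   i=2: 262   i=3: 177
  i=4: 7   i=5: 14   i=6: 28
Match at i=6, j=7: a = 6·19 + 7 = 121.

121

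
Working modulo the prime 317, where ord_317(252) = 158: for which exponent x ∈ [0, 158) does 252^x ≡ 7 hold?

115

Baby-step giant-step with m = ceil(sqrt(158)) = 13.
Baby table (252^j mod 317 for j=0..12):
  0:1  1:252  2:104  3:214  4:38  5:66  6:148  7:207
  8:176  9:289  10:235  11:258  12:31
Giant step factor: 252^(-13) ≡ 216 (mod 317).
Scan 7·216^i mod 317 for i = 0, 1, …:
  i=0: 7   i=1: 244   i=2: 82   i=3: 277
  i=4: 236   i=5: 256   i=6: 138   i=7: 10
  i=8: 258
Match at i=8, j=11: x = 8·13 + 11 = 115.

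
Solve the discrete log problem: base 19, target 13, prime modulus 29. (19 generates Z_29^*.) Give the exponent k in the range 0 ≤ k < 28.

2

Successive powers of 19 modulo 29:
  19^0=1  19^1=19  19^2=13
So 19^2 ≡ 13 (mod 29), giving k = 2.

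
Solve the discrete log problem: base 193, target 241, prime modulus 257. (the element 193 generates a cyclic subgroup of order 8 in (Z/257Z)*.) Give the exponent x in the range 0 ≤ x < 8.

Successive powers of 193 modulo 257:
  193^0=1  193^1=193  193^2=241
So 193^2 ≡ 241 (mod 257), giving x = 2.

2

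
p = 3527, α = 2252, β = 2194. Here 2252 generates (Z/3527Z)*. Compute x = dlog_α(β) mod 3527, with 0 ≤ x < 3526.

Baby-step giant-step with m = ceil(sqrt(3526)) = 60.
Baby table (2252^j mod 3527 for j=0..59):
  0:1  1:2252  2:3205  3:1418  4:1401  5:1914  6:334  7:917
  8:1789  9:994  10:2370  11:889  12:2219  13:2956  14:1463  15:458
  16:1532  17:658  18:476  19:3271  20:1916  21:1311  22:273  23:1098
  24:269  25:2671  26:1557  27:526  28:3007  29:3451  30:1671  31:3310
  32:1569  33:2861  34:2670  35:2832  36:848  37:1589  38:2050  39:3284
  40:2976  41:652  42:1072  43:1676  44:462  45:3486  46:2897  47:2621
  48:1821  49:2518  50:2647  51:414  52:1200  53:718  54:1570  55:1586
  56:2348  57:723  58:2249  59:3503
Giant step factor: 2252^(-60) ≡ 108 (mod 3527).
Scan 2194·108^i mod 3527 for i = 0, 1, …:
  i=0: 2194   i=1: 643   i=2: 2431   i=3: 1550
  i=4: 1631   i=5: 3325   i=6: 2873   i=7: 3435
  i=8: 645   i=9: 2647
Match at i=9, j=50: x = 9·60 + 50 = 590.

590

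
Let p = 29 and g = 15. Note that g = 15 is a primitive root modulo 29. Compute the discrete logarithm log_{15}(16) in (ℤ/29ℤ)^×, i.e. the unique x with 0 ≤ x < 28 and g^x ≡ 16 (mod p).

24

Successive powers of 15 modulo 29:
  15^0=1  15^1=15  15^2=22  15^3=11  15^4=20  15^5=10
  15^6=5  15^7=17  15^8=23  15^9=26  15^10=13  15^11=21
  15^12=25  15^13=27  15^14=28  15^15=14  15^16=7  15^17=18
  15^18=9  15^19=19  15^20=24  15^21=12  15^22=6  15^23=3
  15^24=16
So 15^24 ≡ 16 (mod 29), giving x = 24.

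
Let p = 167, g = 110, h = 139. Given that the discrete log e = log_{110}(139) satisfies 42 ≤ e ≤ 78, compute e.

Compute 110^42 mod 167 = 97, then multiply by 110 repeatedly:
  110^42=97  110^43=149  110^44=24  110^45=135  110^46=154
  110^47=73  110^48=14  110^49=37  110^50=62  110^51=140
  110^52=36  110^53=119  110^54=64  110^55=26  110^56=21
  110^57=139
Found 139 at exponent 57.

57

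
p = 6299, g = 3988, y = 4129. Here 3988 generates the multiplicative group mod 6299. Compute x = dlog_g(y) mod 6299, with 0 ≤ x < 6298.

4918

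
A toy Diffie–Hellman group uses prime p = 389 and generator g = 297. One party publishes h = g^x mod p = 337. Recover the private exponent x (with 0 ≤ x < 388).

Baby-step giant-step with m = ceil(sqrt(388)) = 20.
Baby table (297^j mod 389 for j=0..19):
  0:1  1:297  2:295  3:90  4:278  5:98  6:320  7:124
  8:262  9:14  10:268  11:240  12:93  13:2  14:205  15:201
  16:180  17:167  18:196  19:251
Giant step factor: 297^(-20) ≡ 80 (mod 389).
Scan 337·80^i mod 389 for i = 0, 1, …:
  i=0: 337   i=1: 119   i=2: 184   i=3: 327
  i=4: 97   i=5: 369   i=6: 345   i=7: 370
  i=8: 36   i=9: 157   i=10: 112   i=11: 13
  i=12: 262
Match at i=12, j=8: x = 12·20 + 8 = 248.

248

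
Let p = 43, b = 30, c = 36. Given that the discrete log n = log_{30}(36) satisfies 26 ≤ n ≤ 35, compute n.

28

Compute 30^26 mod 43 = 31, then multiply by 30 repeatedly:
  30^26=31  30^27=27  30^28=36
Found 36 at exponent 28.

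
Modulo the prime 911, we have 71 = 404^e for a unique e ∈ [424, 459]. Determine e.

Compute 404^424 mod 911 = 447, then multiply by 404 repeatedly:
  404^424=447  404^425=210  404^426=117  404^427=807  404^428=801
  404^429=199  404^430=228  404^431=101  404^432=720  404^433=271
  404^434=164  404^435=664  404^436=422  404^437=131  404^438=86
  404^439=126  404^440=799  404^441=302  404^442=845  404^443=666
  404^444=319  404^445=425  404^446=432  404^447=527  404^448=645
  404^449=34  404^450=71
Found 71 at exponent 450.

450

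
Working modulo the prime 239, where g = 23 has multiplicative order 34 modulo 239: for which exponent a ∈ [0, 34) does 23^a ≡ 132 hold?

26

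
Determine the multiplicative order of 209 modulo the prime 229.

The order of 209 must divide p − 1 = 228 = 2^2 · 3 · 19.
Divisors: 1, 2, 3, 4, 6, 12, 19, 38, 57, 76, 114, 228.
Check each in increasing order: 209^1 ≡ 209;  209^2 ≡ 171;  209^3 ≡ 15;  209^4 ≡ 158;  209^6 ≡ 225;  209^12 ≡ 16;  209^19 ≡ 135;  209^38 ≡ 134;  209^57 ≡ 228;  209^76 ≡ 94;  209^114 ≡ 1.
Smallest exponent giving 1 is 114.

114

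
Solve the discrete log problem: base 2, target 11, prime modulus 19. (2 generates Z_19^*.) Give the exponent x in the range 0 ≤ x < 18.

12

Successive powers of 2 modulo 19:
  2^0=1  2^1=2  2^2=4  2^3=8  2^4=16  2^5=13
  2^6=7  2^7=14  2^8=9  2^9=18  2^10=17  2^11=15
  2^12=11
So 2^12 ≡ 11 (mod 19), giving x = 12.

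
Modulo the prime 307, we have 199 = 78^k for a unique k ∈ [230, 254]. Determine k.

Compute 78^230 mod 307 = 42, then multiply by 78 repeatedly:
  78^230=42  78^231=206  78^232=104  78^233=130  78^234=9
  78^235=88  78^236=110  78^237=291  78^238=287  78^239=282
  78^240=199
Found 199 at exponent 240.

240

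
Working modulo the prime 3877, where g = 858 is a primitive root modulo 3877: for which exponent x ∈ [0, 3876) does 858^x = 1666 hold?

3661

Baby-step giant-step with m = ceil(sqrt(3876)) = 63.
Baby table (858^j mod 3877 for j=0..62):
  0:1  1:858  2:3411  3:3380  4:44  5:2859  6:2758  7:1394
  8:1936  9:1732  10:1165  11:3181  12:3767  13:2545  14:859  15:392
  16:2914  17:3424  18:2903  19:1740  20:275  21:3330  22:3668  23:2897
  24:469  25:3071  26:2435  27:3404  28:1251  29:3306  30:2461  31:2450
  32:766  33:2015  34:3605  35:3121  36:2688  37:3366  38:3540  39:1629
  40:1962  41:778  42:680  43:1890  44:1034  45:3216  46:2781  47:1743
  48:2849  49:1932  50:2177  51:3029  52:1292  53:3591  54:2740  55:1458
  56:2570  57:2924  58:373  59:2120  60:647  61:715  62:904
Giant step factor: 858^(-63) ≡ 3125 (mod 3877).
Scan 1666·3125^i mod 3877 for i = 0, 1, …:
  i=0: 1666   i=1: 3316   i=2: 3156   i=3: 3289
  i=4: 198   i=5: 2307   i=6: 2032   i=7: 3351
  i=8: 98   i=9: 3844     …   i=57: 1617
  i=58: 1394
Match at i=58, j=7: x = 58·63 + 7 = 3661.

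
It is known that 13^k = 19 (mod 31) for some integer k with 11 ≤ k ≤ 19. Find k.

14

Compute 13^11 mod 31 = 3, then multiply by 13 repeatedly:
  13^11=3  13^12=8  13^13=11  13^14=19
Found 19 at exponent 14.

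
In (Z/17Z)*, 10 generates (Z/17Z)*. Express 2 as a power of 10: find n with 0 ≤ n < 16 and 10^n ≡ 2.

Successive powers of 10 modulo 17:
  10^0=1  10^1=10  10^2=15  10^3=14  10^4=4  10^5=6
  10^6=9  10^7=5  10^8=16  10^9=7  10^10=2
So 10^10 ≡ 2 (mod 17), giving n = 10.

10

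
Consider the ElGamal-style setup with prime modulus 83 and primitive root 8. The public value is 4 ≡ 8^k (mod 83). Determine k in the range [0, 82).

28

Successive powers of 8 modulo 83:
  8^0=1  8^1=8  8^2=64  8^3=14  8^4=29  8^5=66
  8^6=30  8^7=74  8^8=11  8^9=5  8^10=40  8^11=71
  8^12=70  8^13=62  8^14=81  8^15=67  8^16=38  8^17=55
  8^18=25  8^19=34  8^20=23  8^21=18  8^22=61  8^23=73
  8^24=3  8^25=24  8^26=26  8^27=42  8^28=4
So 8^28 ≡ 4 (mod 83), giving k = 28.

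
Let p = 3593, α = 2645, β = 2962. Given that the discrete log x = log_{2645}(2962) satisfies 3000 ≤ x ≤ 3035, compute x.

3026

Compute 2645^3000 mod 3593 = 2136, then multiply by 2645 repeatedly:
  2645^3000=2136  2645^3001=1524  2645^3002=3227  2645^3003=2040  2645^3004=2707
  2645^3005=2759  2645^3006=172  2645^3007=2222  2645^3008=2635  2645^3009=2748
  2645^3010=3414  2645^3011=821  2645^3012=1373  2645^3013=2655  2645^3014=1753
  2645^3015=1715  2645^3016=1809  2645^3017=2522  2645^3018=2082  2645^3019=2414
  2645^3020=269  2645^3021=91  2645^3022=3557  2645^3023=1791  2645^3024=1621
  2645^3025=1096  2645^3026=2962
Found 2962 at exponent 3026.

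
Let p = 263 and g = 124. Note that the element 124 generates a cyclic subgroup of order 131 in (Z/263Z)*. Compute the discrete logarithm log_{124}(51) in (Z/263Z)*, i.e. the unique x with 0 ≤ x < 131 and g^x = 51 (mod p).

109

Baby-step giant-step with m = ceil(sqrt(131)) = 12.
Baby table (124^j mod 263 for j=0..11):
  0:1  1:124  2:122  3:137  4:156  5:145  6:96  7:69
  8:140  9:2  10:248  11:244
Giant step factor: 124^(-12) ≡ 24 (mod 263).
Scan 51·24^i mod 263 for i = 0, 1, …:
  i=0: 51   i=1: 172   i=2: 183   i=3: 184
  i=4: 208   i=5: 258   i=6: 143   i=7: 13
  i=8: 49   i=9: 124
Match at i=9, j=1: x = 9·12 + 1 = 109.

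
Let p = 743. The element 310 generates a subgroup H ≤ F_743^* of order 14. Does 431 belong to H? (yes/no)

no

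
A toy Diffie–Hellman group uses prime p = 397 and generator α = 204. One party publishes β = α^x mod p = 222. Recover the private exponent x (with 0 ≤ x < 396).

Baby-step giant-step with m = ceil(sqrt(396)) = 20.
Baby table (204^j mod 397 for j=0..19):
  0:1  1:204  2:328  3:216  4:394  5:182  6:207  7:146
  8:9  9:248  10:173  11:356  12:370  13:50  14:275  15:123
  16:81  17:247  18:366  19:28
Giant step factor: 204^(-20) ≡ 281 (mod 397).
Scan 222·281^i mod 397 for i = 0, 1, …:
  i=0: 222   i=1: 53   i=2: 204
Match at i=2, j=1: x = 2·20 + 1 = 41.

41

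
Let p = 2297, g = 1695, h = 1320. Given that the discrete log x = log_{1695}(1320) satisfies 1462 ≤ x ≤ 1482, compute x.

1464

Compute 1695^1462 mod 2297 = 1476, then multiply by 1695 repeatedly:
  1695^1462=1476  1695^1463=387  1695^1464=1320
Found 1320 at exponent 1464.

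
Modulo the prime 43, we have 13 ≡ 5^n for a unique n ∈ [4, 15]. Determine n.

8

Compute 5^4 mod 43 = 23, then multiply by 5 repeatedly:
  5^4=23  5^5=29  5^6=16  5^7=37  5^8=13
Found 13 at exponent 8.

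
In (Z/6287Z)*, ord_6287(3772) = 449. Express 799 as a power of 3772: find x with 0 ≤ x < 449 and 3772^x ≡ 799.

330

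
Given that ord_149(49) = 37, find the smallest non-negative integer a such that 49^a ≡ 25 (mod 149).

32

Successive powers of 49 modulo 149:
  49^0=1  49^1=49  49^2=17  49^3=88  49^4=140  49^5=6
  49^6=145  49^7=102  49^8=81  49^9=95  49^10=36  49^11=125
  49^12=16  49^13=39  49^14=123  49^15=67  49^16=5  49^17=96
  49^18=85  49^19=142  49^20=104  49^21=30  49^22=129  49^23=63
  49^24=107  49^25=28  49^26=31  49^27=29  49^28=80  49^29=46
  49^30=19  49^31=37  49^32=25
So 49^32 ≡ 25 (mod 149), giving a = 32.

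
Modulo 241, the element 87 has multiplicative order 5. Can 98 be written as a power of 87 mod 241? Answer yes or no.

yes

98 ∈ ⟨87⟩ iff 98^5 ≡ 1 (mod 241), since |⟨87⟩| = 5.
98^5 mod 241 = 1.
Since 1 = 1, 98 lies in the subgroup.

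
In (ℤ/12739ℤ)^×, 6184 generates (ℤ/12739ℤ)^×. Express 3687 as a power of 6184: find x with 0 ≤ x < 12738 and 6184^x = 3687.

7053

Baby-step giant-step with m = ceil(sqrt(12738)) = 113.
Baby table (6184^j mod 12739 for j=0..112):
  0:1  1:6184  2:12117  3:730  4:4714  5:4544  6:10601  7:1690
  8:4980  9:6157  10:10756  11:4785  12:10482  13:4656  14:2564  15:8460
  16:10306  17:11826  18:10124  19:7370  20:8677  21:1900  22:4242  23:2927
  24:11188  25:1083  26:9297  27:1541  28:772  29:9662  30:3898  31:3044
  32:8593  33:4743  34:5534  35:5302  36:10121  37:1557  38:10543  39:12449
  40:2839  41:2034  42:4863  43:8752  44:7096  45:8548  46:6721  47:8046
  48:10669  49:1815  50:901  51:4841  52:94  53:8041  54:5227  55:4925
  56:9990  57:6749  58:2852  59:5992  60:9516  61:5503  62:4683  63:3925
  64:4405  65:4538  66:11714  67:5422  68:600  69:3351  70:8970  71:4874
  72:342  73:254  74:3839  75:7619  76:7074  77:12629  78:7666  79:4725
  80:8873  81:3759  82:9720  83:5878  84:5185  85:12716  86:10636  87:1567
  88:8688  89:6229  90:10139  91:10957  92:12086  93:111  94:11257  95:7392
  96:4596  97:955  98:7563  99:4723  100:9244  101:5003  102:8260  103:9189
  104:8836  105:4253  106:7256  107:4346  108:9113  109:10195  110:569  111:2732
  112:2774
Giant step factor: 6184^(-113) ≡ 3047 (mod 12739).
Scan 3687·3047^i mod 12739 for i = 0, 1, …:
  i=0: 3687   i=1: 11230   i=2: 856   i=3: 9476
  i=4: 6798   i=5: 12631   i=6: 2138   i=7: 4857
  i=8: 9300   i=9: 5564     …   i=61: 3109
  i=62: 8046
Match at i=62, j=47: x = 62·113 + 47 = 7053.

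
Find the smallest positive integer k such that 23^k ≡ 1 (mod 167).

166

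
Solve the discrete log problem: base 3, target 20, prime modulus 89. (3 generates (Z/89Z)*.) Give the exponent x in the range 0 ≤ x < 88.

14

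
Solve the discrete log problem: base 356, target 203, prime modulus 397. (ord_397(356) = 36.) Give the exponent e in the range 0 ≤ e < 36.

Successive powers of 356 modulo 397:
  356^0=1  356^1=356  356^2=93  356^3=157  356^4=312  356^5=309
  356^6=35  356^7=153  356^8=79  356^9=334  356^10=201  356^11=96
  356^12=34  356^13=194  356^14=383  356^15=177  356^16=286  356^17=184
  356^18=396  356^19=41  356^20=304  356^21=240  356^22=85  356^23=88
  356^24=362  356^25=244  356^26=318  356^27=63  356^28=196  356^29=301
  356^30=363  356^31=203
So 356^31 ≡ 203 (mod 397), giving e = 31.

31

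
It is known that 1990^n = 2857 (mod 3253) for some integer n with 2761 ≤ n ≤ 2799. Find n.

2775

Compute 1990^2761 mod 3253 = 920, then multiply by 1990 repeatedly:
  1990^2761=920  1990^2762=2614  1990^2763=313  1990^2764=1547  1990^2765=1192
  1990^2766=643  1990^2767=1141  1990^2768=3249  1990^2769=1799  1990^2770=1710
  1990^2771=262  1990^2772=900  1990^2773=1850  1990^2774=2357  1990^2775=2857
Found 2857 at exponent 2775.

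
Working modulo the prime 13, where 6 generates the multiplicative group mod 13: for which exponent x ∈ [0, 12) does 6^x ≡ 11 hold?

11

Successive powers of 6 modulo 13:
  6^0=1  6^1=6  6^2=10  6^3=8  6^4=9  6^5=2
  6^6=12  6^7=7  6^8=3  6^9=5  6^10=4  6^11=11
So 6^11 ≡ 11 (mod 13), giving x = 11.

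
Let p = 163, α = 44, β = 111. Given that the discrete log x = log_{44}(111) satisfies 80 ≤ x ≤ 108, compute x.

Compute 44^80 mod 163 = 100, then multiply by 44 repeatedly:
  44^80=100  44^81=162  44^82=119  44^83=20  44^84=65
  44^85=89  44^86=4  44^87=13  44^88=83  44^89=66
  44^90=133  44^91=147  44^92=111
Found 111 at exponent 92.

92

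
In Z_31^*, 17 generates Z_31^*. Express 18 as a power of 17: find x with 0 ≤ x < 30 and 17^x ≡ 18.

8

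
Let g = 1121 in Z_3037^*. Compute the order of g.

The order of 1121 must divide p − 1 = 3036 = 2^2 · 3 · 11 · 23.
Divisors: 1, 2, 3, 4, 6, 11, 12, 22, 23, 33, 44, 46, 66, 69, 92, 132, 138, 253, 276, 506, 759, 1012, 1518, 3036.
Check each in increasing order: 1121^1 ≡ 1121;  1121^2 ≡ 2360;  1121^3 ≡ 333;  1121^4 ≡ 2779;  1121^6 ≡ 1557;  1121^11 ≡ 1786;  1121^12 ≡ 723;  1121^22 ≡ 946;  1121^23 ≡ 553;  1121^33 ≡ 984;  1121^44 ≡ 2038;  1121^46 ≡ 2109;  1121^66 ≡ 2490;  1121^69 ≡ 69;  1121^92 ≡ 1713;  1121^132 ≡ 1583;  1121^138 ≡ 1724;  1121^253 ≡ 745;  1121^276 ≡ 1990;  1121^506 ≡ 2291;  1121^759 ≡ 1.
Smallest exponent giving 1 is 759.

759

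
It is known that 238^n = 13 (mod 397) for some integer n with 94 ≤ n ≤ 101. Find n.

97

Compute 238^94 mod 397 = 360, then multiply by 238 repeatedly:
  238^94=360  238^95=325  238^96=332  238^97=13
Found 13 at exponent 97.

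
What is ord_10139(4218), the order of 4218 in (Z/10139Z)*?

The order of 4218 must divide p − 1 = 10138 = 2 · 37 · 137.
Divisors: 1, 2, 37, 74, 137, 274, 5069, 10138.
Check each in increasing order: 4218^1 ≡ 4218;  4218^2 ≡ 7718;  4218^37 ≡ 1896;  4218^74 ≡ 5610;  4218^137 ≡ 6796;  4218^274 ≡ 2471;  4218^5069 ≡ 10138;  4218^10138 ≡ 1.
Smallest exponent giving 1 is 10138.

10138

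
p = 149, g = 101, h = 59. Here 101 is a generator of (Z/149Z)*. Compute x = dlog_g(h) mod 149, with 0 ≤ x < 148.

Baby-step giant-step with m = ceil(sqrt(148)) = 13.
Baby table (101^j mod 149 for j=0..12):
  0:1  1:101  2:69  3:115  4:142  5:38  6:113  7:89
  8:49  9:32  10:103  11:122  12:104
Giant step factor: 101^(-13) ≡ 147 (mod 149).
Scan 59·147^i mod 149 for i = 0, 1, …:
  i=0: 59   i=1: 31   i=2: 87   i=3: 124
  i=4: 50   i=5: 49
Match at i=5, j=8: x = 5·13 + 8 = 73.

73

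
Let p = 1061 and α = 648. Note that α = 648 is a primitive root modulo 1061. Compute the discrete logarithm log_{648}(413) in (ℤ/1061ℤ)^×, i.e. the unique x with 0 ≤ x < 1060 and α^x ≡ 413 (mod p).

Baby-step giant-step with m = ceil(sqrt(1060)) = 33.
Baby table (648^j mod 1061 for j=0..32):
  0:1  1:648  2:809  3:98  4:905  5:768  6:55  7:627
  8:994  9:85  10:969  11:861  12:903  13:533  14:559  15:431
  16:245  17:671  18:859  19:668  20:1037  21:363  22:743  23:831
  24:561  25:666  26:802  27:867  28:547  29:82  30:86  31:556
  32:609
Giant step factor: 648^(-33) ≡ 725 (mod 1061).
Scan 413·725^i mod 1061 for i = 0, 1, …:
  i=0: 413   i=1: 223   i=2: 403   i=3: 400
  i=4: 347   i=5: 118   i=6: 670   i=7: 873
  i=8: 569   i=9: 857     …   i=15: 486
  i=16: 98
Match at i=16, j=3: x = 16·33 + 3 = 531.

531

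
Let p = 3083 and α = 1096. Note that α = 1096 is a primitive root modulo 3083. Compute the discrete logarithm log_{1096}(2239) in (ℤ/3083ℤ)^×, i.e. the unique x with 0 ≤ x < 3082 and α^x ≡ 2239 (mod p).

2305

Baby-step giant-step with m = ceil(sqrt(3082)) = 56.
Baby table (1096^j mod 3083 for j=0..55):
  0:1  1:1096  2:1929  3:2329  4:2943  5:710  6:1244  7:738
  8:1102  9:2339  10:1571  11:1502  12:2953  13:2421  14:2036  15:2447
  16:2785  17:190  18:1679  19:2716  20:1641  21:1147  22:2331  23:2052
  24:1485  25:2819  26:458  27:2522  28:1744  29:3047  30:623  31:1465
  32:2480  33:1957  34:2187  35:1461  36:1179  37:407  38:2120  39:2021
  40:1422  41:1597  42:2251  43:696  44:1315  45:1479  46:2409  47:1216
  48:880  49:2584  50:1870  51:2408  52:120  53:2034  54:255  55:2010
Giant step factor: 1096^(-56) ≡ 394 (mod 3083).
Scan 2239·394^i mod 3083 for i = 0, 1, …:
  i=0: 2239   i=1: 428   i=2: 2150   i=3: 2358
  i=4: 1069   i=5: 1898   i=6: 1726   i=7: 1784
  i=8: 3055   i=9: 1300     …   i=40: 718
  i=41: 2339
Match at i=41, j=9: x = 41·56 + 9 = 2305.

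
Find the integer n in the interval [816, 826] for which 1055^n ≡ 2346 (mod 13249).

823

Compute 1055^816 mod 13249 = 9919, then multiply by 1055 repeatedly:
  1055^816=9919  1055^817=11084  1055^818=8002  1055^819=2497  1055^820=11033
  1055^821=7193  1055^822=10187  1055^823=2346
Found 2346 at exponent 823.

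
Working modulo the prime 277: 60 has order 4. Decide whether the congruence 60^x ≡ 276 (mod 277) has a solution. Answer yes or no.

⟨60⟩ has order 4; its elements mod 277 are {1, 60, 217, 276}.
276 is in this set.

yes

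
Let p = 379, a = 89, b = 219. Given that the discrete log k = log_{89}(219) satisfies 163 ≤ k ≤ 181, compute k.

170

Compute 89^163 mod 379 = 154, then multiply by 89 repeatedly:
  89^163=154  89^164=62  89^165=212  89^166=297  89^167=282
  89^168=84  89^169=275  89^170=219
Found 219 at exponent 170.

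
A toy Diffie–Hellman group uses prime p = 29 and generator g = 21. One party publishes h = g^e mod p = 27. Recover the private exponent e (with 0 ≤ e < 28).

Successive powers of 21 modulo 29:
  21^0=1  21^1=21  21^2=6  21^3=10  21^4=7  21^5=2
  21^6=13  21^7=12  21^8=20  21^9=14  21^10=4  21^11=26
  21^12=24  21^13=11  21^14=28  21^15=8  21^16=23  21^17=19
  21^18=22  21^19=27
So 21^19 ≡ 27 (mod 29), giving e = 19.

19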